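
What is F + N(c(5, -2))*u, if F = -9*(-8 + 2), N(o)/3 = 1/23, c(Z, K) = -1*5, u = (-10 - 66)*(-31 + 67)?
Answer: -6966/23 ≈ -302.87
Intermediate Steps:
u = -2736 (u = -76*36 = -2736)
c(Z, K) = -5
N(o) = 3/23 (N(o) = 3*(1/23) = 3/23)
F = 54 (F = -9*(-6) = 54)
F + N(c(5, -2))*u = 54 + (3/23)*(-2736) = 54 - 8208/23 = -6966/23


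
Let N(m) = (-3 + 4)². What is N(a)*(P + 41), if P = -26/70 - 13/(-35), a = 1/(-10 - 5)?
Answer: 41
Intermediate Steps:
a = -1/15 (a = 1/(-15) = -1/15 ≈ -0.066667)
N(m) = 1 (N(m) = 1² = 1)
P = 0 (P = -26*1/70 - 13*(-1/35) = -13/35 + 13/35 = 0)
N(a)*(P + 41) = 1*(0 + 41) = 1*41 = 41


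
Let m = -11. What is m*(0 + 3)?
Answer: -33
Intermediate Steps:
m*(0 + 3) = -11*(0 + 3) = -11*3 = -33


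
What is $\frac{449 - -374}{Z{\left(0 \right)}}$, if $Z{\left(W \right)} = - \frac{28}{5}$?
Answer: $- \frac{4115}{28} \approx -146.96$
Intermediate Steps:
$Z{\left(W \right)} = - \frac{28}{5}$ ($Z{\left(W \right)} = \left(-28\right) \frac{1}{5} = - \frac{28}{5}$)
$\frac{449 - -374}{Z{\left(0 \right)}} = \frac{449 - -374}{- \frac{28}{5}} = \left(449 + 374\right) \left(- \frac{5}{28}\right) = 823 \left(- \frac{5}{28}\right) = - \frac{4115}{28}$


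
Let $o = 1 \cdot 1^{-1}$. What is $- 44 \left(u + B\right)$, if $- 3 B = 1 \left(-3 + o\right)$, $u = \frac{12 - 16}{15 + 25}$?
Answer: $- \frac{374}{15} \approx -24.933$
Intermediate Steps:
$o = 1$ ($o = 1 \cdot 1 = 1$)
$u = - \frac{1}{10}$ ($u = - \frac{4}{40} = \left(-4\right) \frac{1}{40} = - \frac{1}{10} \approx -0.1$)
$B = \frac{2}{3}$ ($B = - \frac{1 \left(-3 + 1\right)}{3} = - \frac{1 \left(-2\right)}{3} = \left(- \frac{1}{3}\right) \left(-2\right) = \frac{2}{3} \approx 0.66667$)
$- 44 \left(u + B\right) = - 44 \left(- \frac{1}{10} + \frac{2}{3}\right) = \left(-44\right) \frac{17}{30} = - \frac{374}{15}$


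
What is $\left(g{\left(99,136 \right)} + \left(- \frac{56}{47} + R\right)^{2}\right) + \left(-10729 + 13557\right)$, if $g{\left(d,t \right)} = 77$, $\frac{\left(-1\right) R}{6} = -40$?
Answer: $\frac{132395321}{2209} \approx 59935.0$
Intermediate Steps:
$R = 240$ ($R = \left(-6\right) \left(-40\right) = 240$)
$\left(g{\left(99,136 \right)} + \left(- \frac{56}{47} + R\right)^{2}\right) + \left(-10729 + 13557\right) = \left(77 + \left(- \frac{56}{47} + 240\right)^{2}\right) + \left(-10729 + 13557\right) = \left(77 + \left(\left(-56\right) \frac{1}{47} + 240\right)^{2}\right) + 2828 = \left(77 + \left(- \frac{56}{47} + 240\right)^{2}\right) + 2828 = \left(77 + \left(\frac{11224}{47}\right)^{2}\right) + 2828 = \left(77 + \frac{125978176}{2209}\right) + 2828 = \frac{126148269}{2209} + 2828 = \frac{132395321}{2209}$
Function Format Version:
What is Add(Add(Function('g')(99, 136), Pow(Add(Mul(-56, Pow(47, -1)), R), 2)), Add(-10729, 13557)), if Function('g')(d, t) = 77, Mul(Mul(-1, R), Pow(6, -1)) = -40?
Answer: Rational(132395321, 2209) ≈ 59935.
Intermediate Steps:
R = 240 (R = Mul(-6, -40) = 240)
Add(Add(Function('g')(99, 136), Pow(Add(Mul(-56, Pow(47, -1)), R), 2)), Add(-10729, 13557)) = Add(Add(77, Pow(Add(Mul(-56, Pow(47, -1)), 240), 2)), Add(-10729, 13557)) = Add(Add(77, Pow(Add(Mul(-56, Rational(1, 47)), 240), 2)), 2828) = Add(Add(77, Pow(Add(Rational(-56, 47), 240), 2)), 2828) = Add(Add(77, Pow(Rational(11224, 47), 2)), 2828) = Add(Add(77, Rational(125978176, 2209)), 2828) = Add(Rational(126148269, 2209), 2828) = Rational(132395321, 2209)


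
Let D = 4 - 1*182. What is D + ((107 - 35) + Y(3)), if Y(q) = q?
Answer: -103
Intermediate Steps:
D = -178 (D = 4 - 182 = -178)
D + ((107 - 35) + Y(3)) = -178 + ((107 - 35) + 3) = -178 + (72 + 3) = -178 + 75 = -103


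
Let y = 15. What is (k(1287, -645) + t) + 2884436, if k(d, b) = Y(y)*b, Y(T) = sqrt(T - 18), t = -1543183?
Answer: 1341253 - 645*I*sqrt(3) ≈ 1.3413e+6 - 1117.2*I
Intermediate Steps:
Y(T) = sqrt(-18 + T)
k(d, b) = I*b*sqrt(3) (k(d, b) = sqrt(-18 + 15)*b = sqrt(-3)*b = (I*sqrt(3))*b = I*b*sqrt(3))
(k(1287, -645) + t) + 2884436 = (I*(-645)*sqrt(3) - 1543183) + 2884436 = (-645*I*sqrt(3) - 1543183) + 2884436 = (-1543183 - 645*I*sqrt(3)) + 2884436 = 1341253 - 645*I*sqrt(3)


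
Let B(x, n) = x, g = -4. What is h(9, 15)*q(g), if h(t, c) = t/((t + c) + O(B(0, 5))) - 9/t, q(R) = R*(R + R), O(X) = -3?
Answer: -128/7 ≈ -18.286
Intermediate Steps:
q(R) = 2*R² (q(R) = R*(2*R) = 2*R²)
h(t, c) = -9/t + t/(-3 + c + t) (h(t, c) = t/((t + c) - 3) - 9/t = t/((c + t) - 3) - 9/t = t/(-3 + c + t) - 9/t = -9/t + t/(-3 + c + t))
h(9, 15)*q(g) = ((27 + 9² - 9*15 - 9*9)/(9*(-3 + 15 + 9)))*(2*(-4)²) = ((⅑)*(27 + 81 - 135 - 81)/21)*(2*16) = ((⅑)*(1/21)*(-108))*32 = -4/7*32 = -128/7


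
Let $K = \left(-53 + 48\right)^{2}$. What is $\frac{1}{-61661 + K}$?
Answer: $- \frac{1}{61636} \approx -1.6224 \cdot 10^{-5}$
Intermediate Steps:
$K = 25$ ($K = \left(-5\right)^{2} = 25$)
$\frac{1}{-61661 + K} = \frac{1}{-61661 + 25} = \frac{1}{-61636} = - \frac{1}{61636}$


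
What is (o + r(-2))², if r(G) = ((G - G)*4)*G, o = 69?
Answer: 4761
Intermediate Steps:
r(G) = 0 (r(G) = (0*4)*G = 0*G = 0)
(o + r(-2))² = (69 + 0)² = 69² = 4761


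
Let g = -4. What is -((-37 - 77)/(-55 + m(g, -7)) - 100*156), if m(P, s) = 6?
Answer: 764286/49 ≈ 15598.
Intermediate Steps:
-((-37 - 77)/(-55 + m(g, -7)) - 100*156) = -((-37 - 77)/(-55 + 6) - 100*156) = -(-114/(-49) - 15600) = -(-114*(-1/49) - 15600) = -(114/49 - 15600) = -1*(-764286/49) = 764286/49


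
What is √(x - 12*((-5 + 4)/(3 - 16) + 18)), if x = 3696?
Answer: 2*√146991/13 ≈ 58.984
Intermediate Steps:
√(x - 12*((-5 + 4)/(3 - 16) + 18)) = √(3696 - 12*((-5 + 4)/(3 - 16) + 18)) = √(3696 - 12*(-1/(-13) + 18)) = √(3696 - 12*(-1*(-1/13) + 18)) = √(3696 - 12*(1/13 + 18)) = √(3696 - 12*235/13) = √(3696 - 2820/13) = √(45228/13) = 2*√146991/13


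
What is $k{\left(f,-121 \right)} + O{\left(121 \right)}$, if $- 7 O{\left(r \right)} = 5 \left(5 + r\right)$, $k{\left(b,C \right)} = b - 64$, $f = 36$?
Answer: $-118$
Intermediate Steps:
$k{\left(b,C \right)} = -64 + b$ ($k{\left(b,C \right)} = b - 64 = -64 + b$)
$O{\left(r \right)} = - \frac{25}{7} - \frac{5 r}{7}$ ($O{\left(r \right)} = - \frac{5 \left(5 + r\right)}{7} = - \frac{25 + 5 r}{7} = - \frac{25}{7} - \frac{5 r}{7}$)
$k{\left(f,-121 \right)} + O{\left(121 \right)} = \left(-64 + 36\right) - 90 = -28 - 90 = -118$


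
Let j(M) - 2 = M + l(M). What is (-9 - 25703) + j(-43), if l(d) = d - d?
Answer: -25753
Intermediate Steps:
l(d) = 0
j(M) = 2 + M (j(M) = 2 + (M + 0) = 2 + M)
(-9 - 25703) + j(-43) = (-9 - 25703) + (2 - 43) = -25712 - 41 = -25753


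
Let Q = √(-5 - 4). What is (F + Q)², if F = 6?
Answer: 27 + 36*I ≈ 27.0 + 36.0*I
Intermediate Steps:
Q = 3*I (Q = √(-9) = 3*I ≈ 3.0*I)
(F + Q)² = (6 + 3*I)²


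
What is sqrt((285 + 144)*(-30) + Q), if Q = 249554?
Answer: 2*sqrt(59171) ≈ 486.50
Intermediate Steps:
sqrt((285 + 144)*(-30) + Q) = sqrt((285 + 144)*(-30) + 249554) = sqrt(429*(-30) + 249554) = sqrt(-12870 + 249554) = sqrt(236684) = 2*sqrt(59171)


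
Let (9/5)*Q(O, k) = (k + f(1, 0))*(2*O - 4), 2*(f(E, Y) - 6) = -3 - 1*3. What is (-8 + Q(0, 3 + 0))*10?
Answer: -640/3 ≈ -213.33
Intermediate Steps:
f(E, Y) = 3 (f(E, Y) = 6 + (-3 - 1*3)/2 = 6 + (-3 - 3)/2 = 6 + (½)*(-6) = 6 - 3 = 3)
Q(O, k) = 5*(-4 + 2*O)*(3 + k)/9 (Q(O, k) = 5*((k + 3)*(2*O - 4))/9 = 5*((3 + k)*(-4 + 2*O))/9 = 5*((-4 + 2*O)*(3 + k))/9 = 5*(-4 + 2*O)*(3 + k)/9)
(-8 + Q(0, 3 + 0))*10 = (-8 + (-20/3 - 20*(3 + 0)/9 + (10/3)*0 + (10/9)*0*(3 + 0)))*10 = (-8 + (-20/3 - 20/9*3 + 0 + (10/9)*0*3))*10 = (-8 + (-20/3 - 20/3 + 0 + 0))*10 = (-8 - 40/3)*10 = -64/3*10 = -640/3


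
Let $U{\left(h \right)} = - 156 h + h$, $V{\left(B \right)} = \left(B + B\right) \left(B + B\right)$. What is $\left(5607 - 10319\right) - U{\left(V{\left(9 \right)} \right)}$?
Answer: $45508$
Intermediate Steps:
$V{\left(B \right)} = 4 B^{2}$ ($V{\left(B \right)} = 2 B 2 B = 4 B^{2}$)
$U{\left(h \right)} = - 155 h$
$\left(5607 - 10319\right) - U{\left(V{\left(9 \right)} \right)} = \left(5607 - 10319\right) - - 155 \cdot 4 \cdot 9^{2} = -4712 - - 155 \cdot 4 \cdot 81 = -4712 - \left(-155\right) 324 = -4712 - -50220 = -4712 + 50220 = 45508$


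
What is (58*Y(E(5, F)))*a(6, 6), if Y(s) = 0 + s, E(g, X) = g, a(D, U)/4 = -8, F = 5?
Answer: -9280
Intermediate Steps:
a(D, U) = -32 (a(D, U) = 4*(-8) = -32)
Y(s) = s
(58*Y(E(5, F)))*a(6, 6) = (58*5)*(-32) = 290*(-32) = -9280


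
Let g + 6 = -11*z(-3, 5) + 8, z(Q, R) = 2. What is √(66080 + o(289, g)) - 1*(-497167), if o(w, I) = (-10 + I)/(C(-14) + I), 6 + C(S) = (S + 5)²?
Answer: 497167 + √7995614/11 ≈ 4.9742e+5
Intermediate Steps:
C(S) = -6 + (5 + S)² (C(S) = -6 + (S + 5)² = -6 + (5 + S)²)
g = -20 (g = -6 + (-11*2 + 8) = -6 + (-22 + 8) = -6 - 14 = -20)
o(w, I) = (-10 + I)/(75 + I) (o(w, I) = (-10 + I)/((-6 + (5 - 14)²) + I) = (-10 + I)/((-6 + (-9)²) + I) = (-10 + I)/((-6 + 81) + I) = (-10 + I)/(75 + I))
√(66080 + o(289, g)) - 1*(-497167) = √(66080 + (-10 - 20)/(75 - 20)) - 1*(-497167) = √(66080 - 30/55) + 497167 = √(66080 + (1/55)*(-30)) + 497167 = √(66080 - 6/11) + 497167 = √(726874/11) + 497167 = √7995614/11 + 497167 = 497167 + √7995614/11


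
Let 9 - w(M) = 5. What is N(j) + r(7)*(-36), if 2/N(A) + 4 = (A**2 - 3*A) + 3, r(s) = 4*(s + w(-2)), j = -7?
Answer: -109294/69 ≈ -1584.0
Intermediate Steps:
w(M) = 4 (w(M) = 9 - 1*5 = 9 - 5 = 4)
r(s) = 16 + 4*s (r(s) = 4*(s + 4) = 4*(4 + s) = 16 + 4*s)
N(A) = 2/(-1 + A**2 - 3*A) (N(A) = 2/(-4 + ((A**2 - 3*A) + 3)) = 2/(-4 + (3 + A**2 - 3*A)) = 2/(-1 + A**2 - 3*A))
N(j) + r(7)*(-36) = 2/(-1 + (-7)**2 - 3*(-7)) + (16 + 4*7)*(-36) = 2/(-1 + 49 + 21) + (16 + 28)*(-36) = 2/69 + 44*(-36) = 2*(1/69) - 1584 = 2/69 - 1584 = -109294/69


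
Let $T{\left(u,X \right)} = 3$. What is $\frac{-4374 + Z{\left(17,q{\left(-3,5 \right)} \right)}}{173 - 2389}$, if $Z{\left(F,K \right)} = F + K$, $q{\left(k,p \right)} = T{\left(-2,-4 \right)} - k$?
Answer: $\frac{4351}{2216} \approx 1.9634$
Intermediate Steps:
$q{\left(k,p \right)} = 3 - k$
$\frac{-4374 + Z{\left(17,q{\left(-3,5 \right)} \right)}}{173 - 2389} = \frac{-4374 + \left(17 + \left(3 - -3\right)\right)}{173 - 2389} = \frac{-4374 + \left(17 + \left(3 + 3\right)\right)}{-2216} = \left(-4374 + \left(17 + 6\right)\right) \left(- \frac{1}{2216}\right) = \left(-4374 + 23\right) \left(- \frac{1}{2216}\right) = \left(-4351\right) \left(- \frac{1}{2216}\right) = \frac{4351}{2216}$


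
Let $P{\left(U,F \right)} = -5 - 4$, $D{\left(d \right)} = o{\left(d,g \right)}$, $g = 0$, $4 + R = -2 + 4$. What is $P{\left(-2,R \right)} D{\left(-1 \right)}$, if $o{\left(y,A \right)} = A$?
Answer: $0$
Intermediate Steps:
$R = -2$ ($R = -4 + \left(-2 + 4\right) = -4 + 2 = -2$)
$D{\left(d \right)} = 0$
$P{\left(U,F \right)} = -9$ ($P{\left(U,F \right)} = -5 - 4 = -9$)
$P{\left(-2,R \right)} D{\left(-1 \right)} = \left(-9\right) 0 = 0$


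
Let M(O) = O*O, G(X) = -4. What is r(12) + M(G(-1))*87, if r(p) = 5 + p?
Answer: 1409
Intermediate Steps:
M(O) = O**2
r(12) + M(G(-1))*87 = (5 + 12) + (-4)**2*87 = 17 + 16*87 = 17 + 1392 = 1409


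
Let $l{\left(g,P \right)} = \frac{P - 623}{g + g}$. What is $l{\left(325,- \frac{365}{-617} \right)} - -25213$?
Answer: $\frac{5055644812}{200525} \approx 25212.0$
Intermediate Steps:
$l{\left(g,P \right)} = \frac{-623 + P}{2 g}$
$l{\left(325,- \frac{365}{-617} \right)} - -25213 = \frac{-623 - \frac{365}{-617}}{2 \cdot 325} - -25213 = \frac{1}{2} \cdot \frac{1}{325} \left(-623 - - \frac{365}{617}\right) + 25213 = \frac{1}{2} \cdot \frac{1}{325} \left(-623 + \frac{365}{617}\right) + 25213 = \frac{1}{2} \cdot \frac{1}{325} \left(- \frac{384026}{617}\right) + 25213 = - \frac{192013}{200525} + 25213 = \frac{5055644812}{200525}$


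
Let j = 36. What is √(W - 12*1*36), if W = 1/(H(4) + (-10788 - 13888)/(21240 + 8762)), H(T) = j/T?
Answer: I*√6498971084441/122671 ≈ 20.782*I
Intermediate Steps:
H(T) = 36/T
W = 15001/122671 (W = 1/(36/4 + (-10788 - 13888)/(21240 + 8762)) = 1/(36*(¼) - 24676/30002) = 1/(9 - 24676*1/30002) = 1/(9 - 12338/15001) = 1/(122671/15001) = 15001/122671 ≈ 0.12229)
√(W - 12*1*36) = √(15001/122671 - 12*1*36) = √(15001/122671 - 12*36) = √(15001/122671 - 432) = √(-52978871/122671) = I*√6498971084441/122671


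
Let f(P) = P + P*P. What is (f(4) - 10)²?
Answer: 100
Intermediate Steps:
f(P) = P + P²
(f(4) - 10)² = (4*(1 + 4) - 10)² = (4*5 - 10)² = (20 - 10)² = 10² = 100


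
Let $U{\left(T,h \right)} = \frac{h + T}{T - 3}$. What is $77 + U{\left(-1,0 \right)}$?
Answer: $\frac{309}{4} \approx 77.25$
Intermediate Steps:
$U{\left(T,h \right)} = \frac{T + h}{-3 + T}$
$77 + U{\left(-1,0 \right)} = 77 + \frac{-1 + 0}{-3 - 1} = 77 + \frac{1}{-4} \left(-1\right) = 77 - - \frac{1}{4} = 77 + \frac{1}{4} = \frac{309}{4}$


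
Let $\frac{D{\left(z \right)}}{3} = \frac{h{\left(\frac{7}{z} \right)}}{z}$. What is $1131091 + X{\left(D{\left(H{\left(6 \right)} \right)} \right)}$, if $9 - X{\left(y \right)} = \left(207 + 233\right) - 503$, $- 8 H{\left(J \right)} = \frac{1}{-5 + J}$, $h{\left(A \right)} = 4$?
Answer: $1131163$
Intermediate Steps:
$H{\left(J \right)} = - \frac{1}{8 \left(-5 + J\right)}$
$D{\left(z \right)} = \frac{12}{z}$ ($D{\left(z \right)} = 3 \frac{4}{z} = \frac{12}{z}$)
$X{\left(y \right)} = 72$ ($X{\left(y \right)} = 9 - \left(\left(207 + 233\right) - 503\right) = 9 - \left(440 - 503\right) = 9 - -63 = 9 + 63 = 72$)
$1131091 + X{\left(D{\left(H{\left(6 \right)} \right)} \right)} = 1131091 + 72 = 1131163$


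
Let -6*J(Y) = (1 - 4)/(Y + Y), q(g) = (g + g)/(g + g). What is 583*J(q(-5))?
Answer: 583/4 ≈ 145.75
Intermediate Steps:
q(g) = 1 (q(g) = (2*g)/((2*g)) = (2*g)*(1/(2*g)) = 1)
J(Y) = 1/(4*Y) (J(Y) = -(1 - 4)/(6*(Y + Y)) = -(-1)/(2*(2*Y)) = -(-1)*1/(2*Y)/2 = -(-1)/(4*Y) = 1/(4*Y))
583*J(q(-5)) = 583*((¼)/1) = 583*((¼)*1) = 583*(¼) = 583/4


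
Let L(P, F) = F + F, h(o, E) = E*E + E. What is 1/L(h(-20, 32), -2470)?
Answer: -1/4940 ≈ -0.00020243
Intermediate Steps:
h(o, E) = E + E² (h(o, E) = E² + E = E + E²)
L(P, F) = 2*F
1/L(h(-20, 32), -2470) = 1/(2*(-2470)) = 1/(-4940) = -1/4940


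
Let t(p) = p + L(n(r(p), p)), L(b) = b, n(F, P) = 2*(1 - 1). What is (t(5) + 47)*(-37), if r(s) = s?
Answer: -1924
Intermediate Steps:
n(F, P) = 0 (n(F, P) = 2*0 = 0)
t(p) = p (t(p) = p + 0 = p)
(t(5) + 47)*(-37) = (5 + 47)*(-37) = 52*(-37) = -1924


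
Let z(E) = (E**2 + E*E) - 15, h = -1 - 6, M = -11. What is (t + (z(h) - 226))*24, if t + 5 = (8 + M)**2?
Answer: -3336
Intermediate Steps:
h = -7
z(E) = -15 + 2*E**2 (z(E) = (E**2 + E**2) - 15 = 2*E**2 - 15 = -15 + 2*E**2)
t = 4 (t = -5 + (8 - 11)**2 = -5 + (-3)**2 = -5 + 9 = 4)
(t + (z(h) - 226))*24 = (4 + ((-15 + 2*(-7)**2) - 226))*24 = (4 + ((-15 + 2*49) - 226))*24 = (4 + ((-15 + 98) - 226))*24 = (4 + (83 - 226))*24 = (4 - 143)*24 = -139*24 = -3336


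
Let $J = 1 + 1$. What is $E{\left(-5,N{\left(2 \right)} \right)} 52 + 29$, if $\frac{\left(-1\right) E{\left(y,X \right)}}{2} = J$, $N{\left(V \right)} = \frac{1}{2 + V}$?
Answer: $-179$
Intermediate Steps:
$J = 2$
$E{\left(y,X \right)} = -4$ ($E{\left(y,X \right)} = \left(-2\right) 2 = -4$)
$E{\left(-5,N{\left(2 \right)} \right)} 52 + 29 = \left(-4\right) 52 + 29 = -208 + 29 = -179$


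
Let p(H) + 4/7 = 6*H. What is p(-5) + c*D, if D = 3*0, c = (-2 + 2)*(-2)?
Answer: -214/7 ≈ -30.571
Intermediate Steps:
p(H) = -4/7 + 6*H
c = 0 (c = 0*(-2) = 0)
D = 0
p(-5) + c*D = (-4/7 + 6*(-5)) + 0*0 = (-4/7 - 30) + 0 = -214/7 + 0 = -214/7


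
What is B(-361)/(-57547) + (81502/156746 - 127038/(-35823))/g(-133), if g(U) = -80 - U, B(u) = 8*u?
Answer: 362234070889255/2854340155982063 ≈ 0.12691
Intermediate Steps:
B(-361)/(-57547) + (81502/156746 - 127038/(-35823))/g(-133) = (8*(-361))/(-57547) + (81502/156746 - 127038/(-35823))/(-80 - 1*(-133)) = -2888*(-1/57547) + (81502*(1/156746) - 127038*(-1/35823))/(-80 + 133) = 2888/57547 + (40751/78373 + 42346/11941)/53 = 2888/57547 + (3805390749/935851993)*(1/53) = 2888/57547 + 3805390749/49600155629 = 362234070889255/2854340155982063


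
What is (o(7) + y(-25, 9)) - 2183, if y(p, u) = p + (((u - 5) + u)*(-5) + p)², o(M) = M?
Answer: 5899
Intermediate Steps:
y(p, u) = p + (25 + p - 10*u)² (y(p, u) = p + (((-5 + u) + u)*(-5) + p)² = p + ((-5 + 2*u)*(-5) + p)² = p + ((25 - 10*u) + p)² = p + (25 + p - 10*u)²)
(o(7) + y(-25, 9)) - 2183 = (7 + (-25 + (25 - 25 - 10*9)²)) - 2183 = (7 + (-25 + (25 - 25 - 90)²)) - 2183 = (7 + (-25 + (-90)²)) - 2183 = (7 + (-25 + 8100)) - 2183 = (7 + 8075) - 2183 = 8082 - 2183 = 5899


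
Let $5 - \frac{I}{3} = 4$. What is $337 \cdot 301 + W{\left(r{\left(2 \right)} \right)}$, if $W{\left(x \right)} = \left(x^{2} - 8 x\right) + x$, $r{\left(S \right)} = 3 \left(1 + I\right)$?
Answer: $101497$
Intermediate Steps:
$I = 3$ ($I = 15 - 12 = 3$)
$r{\left(S \right)} = 12$ ($r{\left(S \right)} = 3 \left(1 + 3\right) = 3 \cdot 4 = 12$)
$W{\left(x \right)} = x^{2} - 7 x$
$337 \cdot 301 + W{\left(r{\left(2 \right)} \right)} = 337 \cdot 301 + 12 \left(-7 + 12\right) = 101437 + 12 \cdot 5 = 101437 + 60 = 101497$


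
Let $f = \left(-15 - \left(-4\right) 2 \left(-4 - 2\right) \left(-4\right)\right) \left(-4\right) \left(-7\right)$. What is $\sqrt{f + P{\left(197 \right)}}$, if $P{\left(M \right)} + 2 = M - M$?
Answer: $\sqrt{4954} \approx 70.385$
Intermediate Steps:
$P{\left(M \right)} = -2$ ($P{\left(M \right)} = -2 + \left(M - M\right) = -2 + 0 = -2$)
$f = 4956$ ($f = \left(-15 - - 8 \left(\left(-6\right) \left(-4\right)\right)\right) \left(-4\right) \left(-7\right) = \left(-15 - \left(-8\right) 24\right) \left(-4\right) \left(-7\right) = \left(-15 - -192\right) \left(-4\right) \left(-7\right) = \left(-15 + 192\right) \left(-4\right) \left(-7\right) = 177 \left(-4\right) \left(-7\right) = \left(-708\right) \left(-7\right) = 4956$)
$\sqrt{f + P{\left(197 \right)}} = \sqrt{4956 - 2} = \sqrt{4954}$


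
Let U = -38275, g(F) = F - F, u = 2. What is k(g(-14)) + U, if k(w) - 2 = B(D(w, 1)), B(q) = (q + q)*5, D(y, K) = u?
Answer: -38253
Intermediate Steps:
D(y, K) = 2
g(F) = 0
B(q) = 10*q (B(q) = (2*q)*5 = 10*q)
k(w) = 22 (k(w) = 2 + 10*2 = 2 + 20 = 22)
k(g(-14)) + U = 22 - 38275 = -38253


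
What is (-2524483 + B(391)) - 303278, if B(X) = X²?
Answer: -2674880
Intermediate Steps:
(-2524483 + B(391)) - 303278 = (-2524483 + 391²) - 303278 = (-2524483 + 152881) - 303278 = -2371602 - 303278 = -2674880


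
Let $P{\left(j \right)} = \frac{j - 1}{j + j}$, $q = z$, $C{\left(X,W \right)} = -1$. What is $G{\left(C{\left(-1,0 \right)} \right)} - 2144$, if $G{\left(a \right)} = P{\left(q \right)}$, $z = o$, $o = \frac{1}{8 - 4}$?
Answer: $- \frac{4291}{2} \approx -2145.5$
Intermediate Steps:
$o = \frac{1}{4} \approx 0.25$
$z = \frac{1}{4} \approx 0.25$
$q = \frac{1}{4} \approx 0.25$
$P{\left(j \right)} = \frac{-1 + j}{2 j}$
$G{\left(a \right)} = - \frac{3}{2}$ ($G{\left(a \right)} = \frac{\frac{1}{\frac{1}{4}} \left(-1 + \frac{1}{4}\right)}{2} = \frac{1}{2} \cdot 4 \left(- \frac{3}{4}\right) = - \frac{3}{2}$)
$G{\left(C{\left(-1,0 \right)} \right)} - 2144 = - \frac{3}{2} - 2144 = - \frac{4291}{2}$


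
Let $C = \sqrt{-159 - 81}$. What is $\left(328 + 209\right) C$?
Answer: $2148 i \sqrt{15} \approx 8319.2 i$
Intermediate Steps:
$C = 4 i \sqrt{15}$ ($C = \sqrt{-240} = 4 i \sqrt{15} \approx 15.492 i$)
$\left(328 + 209\right) C = \left(328 + 209\right) 4 i \sqrt{15} = 537 \cdot 4 i \sqrt{15} = 2148 i \sqrt{15}$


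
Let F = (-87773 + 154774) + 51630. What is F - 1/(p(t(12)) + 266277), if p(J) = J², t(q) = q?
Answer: 31605789650/266421 ≈ 1.1863e+5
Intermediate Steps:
F = 118631 (F = 67001 + 51630 = 118631)
F - 1/(p(t(12)) + 266277) = 118631 - 1/(12² + 266277) = 118631 - 1/(144 + 266277) = 118631 - 1/266421 = 31605789650/266421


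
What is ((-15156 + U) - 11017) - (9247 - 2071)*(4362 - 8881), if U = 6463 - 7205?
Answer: 32401429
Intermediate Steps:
U = -742
((-15156 + U) - 11017) - (9247 - 2071)*(4362 - 8881) = ((-15156 - 742) - 11017) - (9247 - 2071)*(4362 - 8881) = (-15898 - 11017) - 7176*(-4519) = -26915 - 1*(-32428344) = -26915 + 32428344 = 32401429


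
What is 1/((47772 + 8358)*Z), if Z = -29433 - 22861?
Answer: -1/2935262220 ≈ -3.4069e-10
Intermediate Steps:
Z = -52294
1/((47772 + 8358)*Z) = 1/((47772 + 8358)*(-52294)) = -1/52294/56130 = (1/56130)*(-1/52294) = -1/2935262220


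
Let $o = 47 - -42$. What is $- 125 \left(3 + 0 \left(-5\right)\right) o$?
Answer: $-33375$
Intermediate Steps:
$o = 89$ ($o = 47 + 42 = 89$)
$- 125 \left(3 + 0 \left(-5\right)\right) o = - 125 \left(3 + 0 \left(-5\right)\right) 89 = - 125 \left(3 + 0\right) 89 = \left(-125\right) 3 \cdot 89 = \left(-375\right) 89 = -33375$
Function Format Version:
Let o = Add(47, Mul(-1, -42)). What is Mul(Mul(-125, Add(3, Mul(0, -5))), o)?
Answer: -33375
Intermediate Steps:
o = 89 (o = Add(47, 42) = 89)
Mul(Mul(-125, Add(3, Mul(0, -5))), o) = Mul(Mul(-125, Add(3, Mul(0, -5))), 89) = Mul(Mul(-125, Add(3, 0)), 89) = Mul(Mul(-125, 3), 89) = Mul(-375, 89) = -33375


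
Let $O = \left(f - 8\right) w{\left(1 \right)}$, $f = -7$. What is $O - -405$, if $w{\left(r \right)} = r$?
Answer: $390$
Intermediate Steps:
$O = -15$ ($O = \left(-7 - 8\right) 1 = \left(-15\right) 1 = -15$)
$O - -405 = -15 - -405 = -15 + 405 = 390$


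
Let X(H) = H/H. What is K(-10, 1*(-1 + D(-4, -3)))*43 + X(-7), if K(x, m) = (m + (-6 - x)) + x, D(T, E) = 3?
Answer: -171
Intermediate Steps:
X(H) = 1
K(x, m) = -6 + m (K(x, m) = (-6 + m - x) + x = -6 + m)
K(-10, 1*(-1 + D(-4, -3)))*43 + X(-7) = (-6 + 1*(-1 + 3))*43 + 1 = (-6 + 1*2)*43 + 1 = (-6 + 2)*43 + 1 = -4*43 + 1 = -172 + 1 = -171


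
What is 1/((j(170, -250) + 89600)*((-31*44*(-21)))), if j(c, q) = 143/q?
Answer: 125/320810751954 ≈ 3.8964e-10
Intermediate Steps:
1/((j(170, -250) + 89600)*((-31*44*(-21)))) = 1/((143/(-250) + 89600)*((-31*44*(-21)))) = 1/((143*(-1/250) + 89600)*((-1364*(-21)))) = 1/((-143/250 + 89600)*28644) = (1/28644)/(22399857/250) = (250/22399857)*(1/28644) = 125/320810751954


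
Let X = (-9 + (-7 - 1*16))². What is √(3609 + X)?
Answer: √4633 ≈ 68.066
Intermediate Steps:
X = 1024 (X = (-9 + (-7 - 16))² = (-9 - 23)² = (-32)² = 1024)
√(3609 + X) = √(3609 + 1024) = √4633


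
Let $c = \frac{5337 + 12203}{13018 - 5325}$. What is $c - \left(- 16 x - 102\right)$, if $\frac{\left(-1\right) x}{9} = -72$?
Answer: $\frac{80563250}{7693} \approx 10472.0$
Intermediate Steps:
$c = \frac{17540}{7693} \approx 2.28$
$x = 648$ ($x = \left(-9\right) \left(-72\right) = 648$)
$c - \left(- 16 x - 102\right) = \frac{17540}{7693} - \left(\left(-16\right) 648 - 102\right) = \frac{17540}{7693} - \left(-10368 - 102\right) = \frac{17540}{7693} - -10470 = \frac{17540}{7693} + 10470 = \frac{80563250}{7693}$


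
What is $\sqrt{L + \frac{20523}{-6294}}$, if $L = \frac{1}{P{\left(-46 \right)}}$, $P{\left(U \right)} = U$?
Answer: $\frac{2 i \sqrt{477690473}}{24127} \approx 1.8118 i$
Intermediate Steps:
$L = - \frac{1}{46}$ ($L = \frac{1}{-46} = - \frac{1}{46} \approx -0.021739$)
$\sqrt{L + \frac{20523}{-6294}} = \sqrt{- \frac{1}{46} + \frac{20523}{-6294}} = \sqrt{- \frac{1}{46} + 20523 \left(- \frac{1}{6294}\right)} = \sqrt{- \frac{1}{46} - \frac{6841}{2098}} = \sqrt{- \frac{79196}{24127}} = \frac{2 i \sqrt{477690473}}{24127}$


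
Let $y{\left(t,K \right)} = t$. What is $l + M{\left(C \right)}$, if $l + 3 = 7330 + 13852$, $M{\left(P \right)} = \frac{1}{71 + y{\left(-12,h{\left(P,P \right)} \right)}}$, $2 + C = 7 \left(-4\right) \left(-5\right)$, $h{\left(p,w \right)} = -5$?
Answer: $\frac{1249562}{59} \approx 21179.0$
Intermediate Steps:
$C = 138$ ($C = -2 + 7 \left(-4\right) \left(-5\right) = -2 - -140 = -2 + 140 = 138$)
$M{\left(P \right)} = \frac{1}{59}$ ($M{\left(P \right)} = \frac{1}{71 - 12} = \frac{1}{59}$)
$l = 21179$ ($l = -3 + \left(7330 + 13852\right) = -3 + 21182 = 21179$)
$l + M{\left(C \right)} = 21179 + \frac{1}{59} = \frac{1249562}{59}$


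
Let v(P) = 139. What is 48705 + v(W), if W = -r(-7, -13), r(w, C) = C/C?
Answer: 48844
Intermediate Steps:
r(w, C) = 1
W = -1 (W = -1*1 = -1)
48705 + v(W) = 48705 + 139 = 48844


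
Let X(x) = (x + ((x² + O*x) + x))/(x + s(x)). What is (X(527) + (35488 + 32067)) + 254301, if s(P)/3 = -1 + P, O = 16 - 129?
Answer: 677726112/2105 ≈ 3.2196e+5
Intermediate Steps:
O = -113
s(P) = -3 + 3*P (s(P) = 3*(-1 + P) = -3 + 3*P)
X(x) = (x² - 111*x)/(-3 + 4*x) (X(x) = (x + ((x² - 113*x) + x))/(x + (-3 + 3*x)) = (x + (x² - 112*x))/(-3 + 4*x) = (x² - 111*x)/(-3 + 4*x))
(X(527) + (35488 + 32067)) + 254301 = (527*(-111 + 527)/(-3 + 4*527) + (35488 + 32067)) + 254301 = (527*416/(-3 + 2108) + 67555) + 254301 = (527*416/2105 + 67555) + 254301 = (527*(1/2105)*416 + 67555) + 254301 = (219232/2105 + 67555) + 254301 = 142422507/2105 + 254301 = 677726112/2105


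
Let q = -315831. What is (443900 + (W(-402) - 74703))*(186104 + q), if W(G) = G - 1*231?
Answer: -47812702028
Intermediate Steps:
W(G) = -231 + G (W(G) = G - 231 = -231 + G)
(443900 + (W(-402) - 74703))*(186104 + q) = (443900 + ((-231 - 402) - 74703))*(186104 - 315831) = (443900 + (-633 - 74703))*(-129727) = (443900 - 75336)*(-129727) = 368564*(-129727) = -47812702028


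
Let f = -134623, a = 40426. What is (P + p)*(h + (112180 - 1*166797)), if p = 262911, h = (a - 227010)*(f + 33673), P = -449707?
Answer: -3518414771783668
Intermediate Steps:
h = 18835654800 (h = (40426 - 227010)*(-134623 + 33673) = -186584*(-100950) = 18835654800)
(P + p)*(h + (112180 - 1*166797)) = (-449707 + 262911)*(18835654800 + (112180 - 1*166797)) = -186796*(18835654800 + (112180 - 166797)) = -186796*(18835654800 - 54617) = -186796*18835600183 = -3518414771783668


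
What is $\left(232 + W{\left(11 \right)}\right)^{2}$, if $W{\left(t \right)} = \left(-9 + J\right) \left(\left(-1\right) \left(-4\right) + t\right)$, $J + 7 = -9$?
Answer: $20449$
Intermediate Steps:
$J = -16$ ($J = -7 - 9 = -16$)
$W{\left(t \right)} = -100 - 25 t$ ($W{\left(t \right)} = \left(-9 - 16\right) \left(\left(-1\right) \left(-4\right) + t\right) = - 25 \left(4 + t\right) = -100 - 25 t$)
$\left(232 + W{\left(11 \right)}\right)^{2} = \left(232 - 375\right)^{2} = \left(-143\right)^{2} = 20449$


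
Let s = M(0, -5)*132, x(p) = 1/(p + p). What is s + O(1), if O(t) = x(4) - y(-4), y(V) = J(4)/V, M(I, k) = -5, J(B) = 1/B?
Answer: -10557/16 ≈ -659.81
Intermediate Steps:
x(p) = 1/(2*p)
y(V) = 1/(4*V)
O(t) = 3/16 (O(t) = (1/2)/4 - 1/(4*(-4)) = (1/2)*(1/4) - (-1)/(4*4) = 1/8 - 1*(-1/16) = 1/8 + 1/16 = 3/16)
s = -660 (s = -5*132 = -660)
s + O(1) = -660 + 3/16 = -10557/16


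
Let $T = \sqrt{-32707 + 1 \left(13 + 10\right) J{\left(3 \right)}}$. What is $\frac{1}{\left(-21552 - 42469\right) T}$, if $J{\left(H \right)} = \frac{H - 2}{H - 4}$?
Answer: $\frac{i \sqrt{32730}}{2095407330} \approx 8.6339 \cdot 10^{-8} i$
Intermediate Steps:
$J{\left(H \right)} = \frac{-2 + H}{-4 + H}$
$T = i \sqrt{32730}$ ($T = \sqrt{-32707 + 1 \left(13 + 10\right) \frac{-2 + 3}{-4 + 3}} = \sqrt{-32707 + 1 \cdot 23 \frac{1}{-1} \cdot 1} = \sqrt{-32707 + 23 \left(\left(-1\right) 1\right)} = \sqrt{-32707 + 23 \left(-1\right)} = \sqrt{-32707 - 23} = \sqrt{-32730} = i \sqrt{32730} \approx 180.91 i$)
$\frac{1}{\left(-21552 - 42469\right) T} = \frac{1}{\left(-21552 - 42469\right) i \sqrt{32730}} = \frac{\left(- \frac{1}{32730}\right) i \sqrt{32730}}{-64021} = - \frac{\left(- \frac{1}{32730}\right) i \sqrt{32730}}{64021} = \frac{i \sqrt{32730}}{2095407330}$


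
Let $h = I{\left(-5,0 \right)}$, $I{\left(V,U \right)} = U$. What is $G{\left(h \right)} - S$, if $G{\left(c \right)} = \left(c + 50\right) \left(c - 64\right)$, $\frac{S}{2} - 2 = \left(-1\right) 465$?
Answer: $-2274$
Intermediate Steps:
$h = 0$
$S = -926$ ($S = 4 + 2 \left(\left(-1\right) 465\right) = 4 + 2 \left(-465\right) = 4 - 930 = -926$)
$G{\left(c \right)} = \left(-64 + c\right) \left(50 + c\right)$ ($G{\left(c \right)} = \left(50 + c\right) \left(-64 + c\right) = \left(-64 + c\right) \left(50 + c\right)$)
$G{\left(h \right)} - S = \left(-3200 + 0^{2} - 0\right) - -926 = \left(-3200 + 0 + 0\right) + 926 = -3200 + 926 = -2274$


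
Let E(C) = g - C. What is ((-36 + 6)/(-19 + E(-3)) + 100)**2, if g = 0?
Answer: 664225/64 ≈ 10379.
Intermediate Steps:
E(C) = -C (E(C) = 0 - C = -C)
((-36 + 6)/(-19 + E(-3)) + 100)**2 = ((-36 + 6)/(-19 - 1*(-3)) + 100)**2 = (-30/(-19 + 3) + 100)**2 = (-30/(-16) + 100)**2 = (-30*(-1/16) + 100)**2 = (15/8 + 100)**2 = (815/8)**2 = 664225/64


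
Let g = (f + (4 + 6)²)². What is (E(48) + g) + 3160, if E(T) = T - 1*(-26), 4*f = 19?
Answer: 227305/16 ≈ 14207.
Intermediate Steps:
f = 19/4 (f = (¼)*19 = 19/4 ≈ 4.7500)
E(T) = 26 + T (E(T) = T + 26 = 26 + T)
g = 175561/16 (g = (19/4 + (4 + 6)²)² = (19/4 + 10²)² = (19/4 + 100)² = (419/4)² = 175561/16 ≈ 10973.)
(E(48) + g) + 3160 = ((26 + 48) + 175561/16) + 3160 = (74 + 175561/16) + 3160 = 176745/16 + 3160 = 227305/16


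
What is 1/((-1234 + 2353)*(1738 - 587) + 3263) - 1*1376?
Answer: -1776735231/1291232 ≈ -1376.0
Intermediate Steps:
1/((-1234 + 2353)*(1738 - 587) + 3263) - 1*1376 = 1/(1119*1151 + 3263) - 1376 = 1/(1287969 + 3263) - 1376 = 1/1291232 - 1376 = -1776735231/1291232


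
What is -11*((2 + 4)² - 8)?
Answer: -308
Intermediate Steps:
-11*((2 + 4)² - 8) = -11*(6² - 8) = -11*(36 - 8) = -11*28 = -308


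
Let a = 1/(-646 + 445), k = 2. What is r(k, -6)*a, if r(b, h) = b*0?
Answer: 0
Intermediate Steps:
r(b, h) = 0
a = -1/201 (a = 1/(-201) = -1/201 ≈ -0.0049751)
r(k, -6)*a = 0*(-1/201) = 0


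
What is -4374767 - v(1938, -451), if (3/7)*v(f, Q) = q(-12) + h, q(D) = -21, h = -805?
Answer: -13118519/3 ≈ -4.3728e+6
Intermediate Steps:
v(f, Q) = -5782/3 (v(f, Q) = 7*(-21 - 805)/3 = (7/3)*(-826) = -5782/3)
-4374767 - v(1938, -451) = -4374767 - 1*(-5782/3) = -4374767 + 5782/3 = -13118519/3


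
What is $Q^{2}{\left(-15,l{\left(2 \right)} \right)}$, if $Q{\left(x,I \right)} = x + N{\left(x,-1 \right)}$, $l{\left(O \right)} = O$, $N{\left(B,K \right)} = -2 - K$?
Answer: $256$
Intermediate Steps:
$Q{\left(x,I \right)} = -1 + x$ ($Q{\left(x,I \right)} = x - 1 = -1 + x$)
$Q^{2}{\left(-15,l{\left(2 \right)} \right)} = \left(-1 - 15\right)^{2} = \left(-16\right)^{2} = 256$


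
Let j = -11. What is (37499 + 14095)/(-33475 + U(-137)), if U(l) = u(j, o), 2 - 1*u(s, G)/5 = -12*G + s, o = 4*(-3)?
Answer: -25797/17065 ≈ -1.5117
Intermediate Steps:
o = -12
u(s, G) = 10 - 5*s + 60*G (u(s, G) = 10 - 5*(-12*G + s) = 10 - 5*(s - 12*G) = 10 + (-5*s + 60*G) = 10 - 5*s + 60*G)
U(l) = -655 (U(l) = 10 - 5*(-11) + 60*(-12) = 10 + 55 - 720 = -655)
(37499 + 14095)/(-33475 + U(-137)) = (37499 + 14095)/(-33475 - 655) = 51594/(-34130) = 51594*(-1/34130) = -25797/17065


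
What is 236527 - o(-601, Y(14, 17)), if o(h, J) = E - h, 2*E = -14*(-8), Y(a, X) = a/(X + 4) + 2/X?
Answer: 235870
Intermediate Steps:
Y(a, X) = 2/X + a/(4 + X) (Y(a, X) = a/(4 + X) + 2/X = 2/X + a/(4 + X))
E = 56 (E = (-14*(-8))/2 = (1/2)*112 = 56)
o(h, J) = 56 - h
236527 - o(-601, Y(14, 17)) = 236527 - (56 - 1*(-601)) = 236527 - (56 + 601) = 236527 - 1*657 = 236527 - 657 = 235870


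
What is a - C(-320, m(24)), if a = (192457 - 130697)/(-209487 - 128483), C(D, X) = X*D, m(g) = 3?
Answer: 32438944/33797 ≈ 959.82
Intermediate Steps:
C(D, X) = D*X
a = -6176/33797 (a = 61760/(-337970) = 61760*(-1/337970) = -6176/33797 ≈ -0.18274)
a - C(-320, m(24)) = -6176/33797 - (-320)*3 = -6176/33797 - 1*(-960) = -6176/33797 + 960 = 32438944/33797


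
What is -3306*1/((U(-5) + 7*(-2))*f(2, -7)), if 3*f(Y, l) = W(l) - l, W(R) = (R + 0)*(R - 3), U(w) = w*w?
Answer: -9918/847 ≈ -11.710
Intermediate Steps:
U(w) = w**2
W(R) = R*(-3 + R)
f(Y, l) = -l/3 + l*(-3 + l)/3 (f(Y, l) = (l*(-3 + l) - l)/3 = (-l + l*(-3 + l))/3 = -l/3 + l*(-3 + l)/3)
-3306*1/((U(-5) + 7*(-2))*f(2, -7)) = -3306*(-3/(7*(-4 - 7)*((-5)**2 + 7*(-2)))) = -3306*3/(77*(25 - 14)) = -3306/((77/3)*11) = -3306/847/3 = -3306*3/847 = -9918/847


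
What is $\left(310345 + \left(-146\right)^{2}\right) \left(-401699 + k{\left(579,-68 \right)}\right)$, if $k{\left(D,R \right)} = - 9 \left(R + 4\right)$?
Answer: $-133036855303$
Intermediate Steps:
$k{\left(D,R \right)} = -36 - 9 R$ ($k{\left(D,R \right)} = - 9 \left(4 + R\right) = -36 - 9 R$)
$\left(310345 + \left(-146\right)^{2}\right) \left(-401699 + k{\left(579,-68 \right)}\right) = \left(310345 + \left(-146\right)^{2}\right) \left(-401699 - -576\right) = \left(310345 + 21316\right) \left(-401699 + \left(-36 + 612\right)\right) = 331661 \left(-401699 + 576\right) = 331661 \left(-401123\right) = -133036855303$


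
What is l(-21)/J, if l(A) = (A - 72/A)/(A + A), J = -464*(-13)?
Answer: 41/591136 ≈ 6.9358e-5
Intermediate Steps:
J = 6032
l(A) = (A - 72/A)/(2*A) (l(A) = (A - 72/A)/((2*A)) = (A - 72/A)*(1/(2*A)) = (A - 72/A)/(2*A))
l(-21)/J = (1/2 - 36/(-21)**2)/6032 = (1/2 - 36*1/441)*(1/6032) = (1/2 - 4/49)*(1/6032) = (41/98)*(1/6032) = 41/591136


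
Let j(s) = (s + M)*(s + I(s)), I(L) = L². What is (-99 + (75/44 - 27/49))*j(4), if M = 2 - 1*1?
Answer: -5273925/539 ≈ -9784.6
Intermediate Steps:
M = 1 (M = 2 - 1 = 1)
j(s) = (1 + s)*(s + s²) (j(s) = (s + 1)*(s + s²) = (1 + s)*(s + s²))
(-99 + (75/44 - 27/49))*j(4) = (-99 + (75/44 - 27/49))*(4*(1 + 4² + 2*4)) = (-99 + (75*(1/44) - 27*1/49))*(4*(1 + 16 + 8)) = (-99 + (75/44 - 27/49))*(4*25) = (-99 + 2487/2156)*100 = -210957/2156*100 = -5273925/539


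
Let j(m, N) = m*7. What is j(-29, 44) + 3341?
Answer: 3138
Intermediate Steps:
j(m, N) = 7*m
j(-29, 44) + 3341 = 7*(-29) + 3341 = -203 + 3341 = 3138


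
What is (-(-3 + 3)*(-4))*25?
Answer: 0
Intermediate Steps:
(-(-3 + 3)*(-4))*25 = (-1*0*(-4))*25 = (0*(-4))*25 = 0*25 = 0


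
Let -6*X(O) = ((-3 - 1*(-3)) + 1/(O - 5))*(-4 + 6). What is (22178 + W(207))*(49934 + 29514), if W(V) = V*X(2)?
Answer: 1763825048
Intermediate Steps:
X(O) = -1/(3*(-5 + O)) (X(O) = -((-3 - 1*(-3)) + 1/(O - 5))*(-4 + 6)/6 = -((-3 + 3) + 1/(-5 + O))*2/6 = -(0 + 1/(-5 + O))*2/6 = -2/(6*(-5 + O)) = -1/(3*(-5 + O)))
W(V) = V/9 (W(V) = V*(-1/(-15 + 3*2)) = V*(-1/(-15 + 6)) = V*(-1/(-9)) = V*(-1*(-⅑)) = V*(⅑) = V/9)
(22178 + W(207))*(49934 + 29514) = (22178 + (⅑)*207)*(49934 + 29514) = (22178 + 23)*79448 = 22201*79448 = 1763825048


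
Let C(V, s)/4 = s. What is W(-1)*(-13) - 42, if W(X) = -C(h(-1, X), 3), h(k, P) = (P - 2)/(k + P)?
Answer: 114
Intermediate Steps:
h(k, P) = (-2 + P)/(P + k)
C(V, s) = 4*s
W(X) = -12 (W(X) = -4*3 = -1*12 = -12)
W(-1)*(-13) - 42 = -12*(-13) - 42 = 156 - 42 = 114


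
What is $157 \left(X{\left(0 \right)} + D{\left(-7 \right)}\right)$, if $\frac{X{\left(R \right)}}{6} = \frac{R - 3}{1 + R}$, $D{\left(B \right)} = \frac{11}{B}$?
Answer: $- \frac{21509}{7} \approx -3072.7$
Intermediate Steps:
$X{\left(R \right)} = \frac{6 \left(-3 + R\right)}{1 + R}$ ($X{\left(R \right)} = 6 \frac{R - 3}{1 + R} = 6 \frac{-3 + R}{1 + R} = \frac{6 \left(-3 + R\right)}{1 + R}$)
$157 \left(X{\left(0 \right)} + D{\left(-7 \right)}\right) = 157 \left(\frac{6 \left(-3 + 0\right)}{1 + 0} + \frac{11}{-7}\right) = 157 \left(6 \cdot 1^{-1} \left(-3\right) + 11 \left(- \frac{1}{7}\right)\right) = 157 \left(6 \cdot 1 \left(-3\right) - \frac{11}{7}\right) = 157 \left(-18 - \frac{11}{7}\right) = 157 \left(- \frac{137}{7}\right) = - \frac{21509}{7}$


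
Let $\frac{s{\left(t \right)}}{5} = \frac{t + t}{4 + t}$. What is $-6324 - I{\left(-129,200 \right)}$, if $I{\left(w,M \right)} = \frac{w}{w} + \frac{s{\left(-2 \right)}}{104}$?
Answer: $- \frac{328895}{52} \approx -6324.9$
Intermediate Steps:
$s{\left(t \right)} = \frac{10 t}{4 + t}$ ($s{\left(t \right)} = 5 \frac{t + t}{4 + t} = 5 \frac{2 t}{4 + t} = \frac{10 t}{4 + t}$)
$I{\left(w,M \right)} = \frac{47}{52}$ ($I{\left(w,M \right)} = \frac{w}{w} + \frac{10 \left(-2\right) \frac{1}{4 - 2}}{104} = 1 + 10 \left(-2\right) \frac{1}{2} \cdot \frac{1}{104} = 1 - \frac{5}{52} = \frac{47}{52}$)
$-6324 - I{\left(-129,200 \right)} = -6324 - \frac{47}{52} = - \frac{328895}{52}$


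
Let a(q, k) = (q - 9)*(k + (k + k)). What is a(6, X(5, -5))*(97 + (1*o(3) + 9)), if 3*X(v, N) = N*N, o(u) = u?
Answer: -8175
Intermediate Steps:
X(v, N) = N**2/3 (X(v, N) = (N*N)/3 = N**2/3)
a(q, k) = 3*k*(-9 + q) (a(q, k) = (-9 + q)*(k + 2*k) = (-9 + q)*(3*k) = 3*k*(-9 + q))
a(6, X(5, -5))*(97 + (1*o(3) + 9)) = (3*((1/3)*(-5)**2)*(-9 + 6))*(97 + (1*3 + 9)) = (3*((1/3)*25)*(-3))*(97 + (3 + 9)) = (3*(25/3)*(-3))*(97 + 12) = -75*109 = -8175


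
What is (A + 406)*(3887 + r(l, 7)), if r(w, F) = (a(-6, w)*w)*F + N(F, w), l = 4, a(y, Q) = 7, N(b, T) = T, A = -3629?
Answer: -13172401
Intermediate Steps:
r(w, F) = w + 7*F*w (r(w, F) = (7*w)*F + w = 7*F*w + w = w + 7*F*w)
(A + 406)*(3887 + r(l, 7)) = (-3629 + 406)*(3887 + 4*(1 + 7*7)) = -3223*(3887 + 4*(1 + 49)) = -3223*(3887 + 4*50) = -3223*(3887 + 200) = -3223*4087 = -13172401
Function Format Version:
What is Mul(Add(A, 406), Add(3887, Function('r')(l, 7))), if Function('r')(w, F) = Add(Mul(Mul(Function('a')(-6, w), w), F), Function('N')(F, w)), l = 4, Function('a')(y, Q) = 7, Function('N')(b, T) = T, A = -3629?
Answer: -13172401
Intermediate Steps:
Function('r')(w, F) = Add(w, Mul(7, F, w)) (Function('r')(w, F) = Add(Mul(Mul(7, w), F), w) = Add(Mul(7, F, w), w) = Add(w, Mul(7, F, w)))
Mul(Add(A, 406), Add(3887, Function('r')(l, 7))) = Mul(Add(-3629, 406), Add(3887, Mul(4, Add(1, Mul(7, 7))))) = Mul(-3223, Add(3887, Mul(4, Add(1, 49)))) = Mul(-3223, Add(3887, Mul(4, 50))) = Mul(-3223, Add(3887, 200)) = Mul(-3223, 4087) = -13172401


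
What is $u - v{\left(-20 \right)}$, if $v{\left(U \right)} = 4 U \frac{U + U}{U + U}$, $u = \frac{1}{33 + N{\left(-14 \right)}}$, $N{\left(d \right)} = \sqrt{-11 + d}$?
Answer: $\frac{89153}{1114} - \frac{5 i}{1114} \approx 80.03 - 0.0044883 i$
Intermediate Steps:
$u = \frac{33 - 5 i}{1114}$ ($u = \frac{1}{33 + \sqrt{-11 - 14}} = \frac{1}{33 + \sqrt{-25}} = \frac{1}{33 + 5 i} = \frac{33 - 5 i}{1114} \approx 0.029623 - 0.0044883 i$)
$v{\left(U \right)} = 4 U$ ($v{\left(U \right)} = 4 U \frac{2 U}{2 U} = 4 U 2 U \frac{1}{2 U} = 4 U 1 = 4 U$)
$u - v{\left(-20 \right)} = \left(\frac{33}{1114} - \frac{5 i}{1114}\right) - 4 \left(-20\right) = \left(\frac{33}{1114} - \frac{5 i}{1114}\right) - -80 = \left(\frac{33}{1114} - \frac{5 i}{1114}\right) + 80 = \frac{89153}{1114} - \frac{5 i}{1114}$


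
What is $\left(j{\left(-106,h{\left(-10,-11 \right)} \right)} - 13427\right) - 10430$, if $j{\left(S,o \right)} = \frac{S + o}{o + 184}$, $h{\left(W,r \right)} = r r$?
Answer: $- \frac{1455274}{61} \approx -23857.0$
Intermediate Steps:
$h{\left(W,r \right)} = r^{2}$
$j{\left(S,o \right)} = \frac{S + o}{184 + o}$
$\left(j{\left(-106,h{\left(-10,-11 \right)} \right)} - 13427\right) - 10430 = \left(\frac{-106 + \left(-11\right)^{2}}{184 + \left(-11\right)^{2}} - 13427\right) - 10430 = \left(\frac{-106 + 121}{184 + 121} - 13427\right) - 10430 = \left(\frac{1}{305} \cdot 15 - 13427\right) - 10430 = \left(\frac{3}{61} - 13427\right) - 10430 = - \frac{819044}{61} - 10430 = - \frac{1455274}{61}$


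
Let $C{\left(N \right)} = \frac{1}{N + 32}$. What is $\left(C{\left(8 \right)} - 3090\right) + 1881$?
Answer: $- \frac{48359}{40} \approx -1209.0$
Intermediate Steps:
$C{\left(N \right)} = \frac{1}{32 + N}$
$\left(C{\left(8 \right)} - 3090\right) + 1881 = \left(\frac{1}{32 + 8} - 3090\right) + 1881 = \left(\frac{1}{40} - 3090\right) + 1881 = - \frac{123599}{40} + 1881 = - \frac{48359}{40}$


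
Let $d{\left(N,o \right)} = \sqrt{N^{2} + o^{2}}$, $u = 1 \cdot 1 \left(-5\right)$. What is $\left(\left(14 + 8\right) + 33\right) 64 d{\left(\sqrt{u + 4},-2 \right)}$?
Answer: $3520 \sqrt{3} \approx 6096.8$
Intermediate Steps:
$u = -5$ ($u = 1 \left(-5\right) = -5$)
$\left(\left(14 + 8\right) + 33\right) 64 d{\left(\sqrt{u + 4},-2 \right)} = \left(\left(14 + 8\right) + 33\right) 64 \sqrt{\left(\sqrt{-5 + 4}\right)^{2} + \left(-2\right)^{2}} = \left(22 + 33\right) 64 \sqrt{\left(\sqrt{-1}\right)^{2} + 4} = 55 \cdot 64 \sqrt{i^{2} + 4} = 3520 \sqrt{-1 + 4} = 3520 \sqrt{3}$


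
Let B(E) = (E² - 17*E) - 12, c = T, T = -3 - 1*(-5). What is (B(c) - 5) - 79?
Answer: -126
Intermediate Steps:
T = 2 (T = -3 + 5 = 2)
c = 2
B(E) = -12 + E² - 17*E
(B(c) - 5) - 79 = ((-12 + 2² - 17*2) - 5) - 79 = ((-12 + 4 - 34) - 5) - 79 = (-42 - 5) - 79 = -47 - 79 = -126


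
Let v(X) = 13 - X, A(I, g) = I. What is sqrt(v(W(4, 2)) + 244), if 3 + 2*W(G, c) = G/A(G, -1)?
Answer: sqrt(258) ≈ 16.062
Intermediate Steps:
W(G, c) = -1 (W(G, c) = -3/2 + (G/G)/2 = -3/2 + (1/2)*1 = -3/2 + 1/2 = -1)
sqrt(v(W(4, 2)) + 244) = sqrt((13 - 1*(-1)) + 244) = sqrt((13 + 1) + 244) = sqrt(14 + 244) = sqrt(258)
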